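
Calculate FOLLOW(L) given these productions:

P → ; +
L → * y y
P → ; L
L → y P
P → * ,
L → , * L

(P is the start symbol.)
{ $ }

To compute FOLLOW(L), find every occurrence of L on a right-hand side N → α L β: add FIRST(β) \ {ε}, and if β is empty or nullable also add FOLLOW(N). Iterate to a fixed point.

In P → ; L: L is at the end, add FOLLOW(P)
In L → , * L: L is at the end; this adds FOLLOW(L) to itself — nothing new

The FOLLOW sets referred to above (computed the same way, to a fixed point):
  FOLLOW(P) = { $ }

Taking the union: FOLLOW(L) = { $ }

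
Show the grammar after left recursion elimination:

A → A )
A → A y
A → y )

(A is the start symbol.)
A is directly left-recursive. The standard transformation for
  A → A α₁ | ... | A α_m | β₁ | ... | β_n
is
  A  → β₁ A' | ... | β_n A'
  A' → α₁ A' | ... | α_m A' | ε

A → y ) becomes A → y ) A'
A → A ) becomes A' → ) A'
A → A y becomes A' → y A'
Add A' → ε

Resulting grammar:
A → y ) A'
A' → ) A'
A' → y A'
A' → ε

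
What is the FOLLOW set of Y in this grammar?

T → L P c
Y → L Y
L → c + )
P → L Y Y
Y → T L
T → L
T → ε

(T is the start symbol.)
{ 'c' }

To compute FOLLOW(Y), find every occurrence of Y on a right-hand side N → α Y β: add FIRST(β) \ {ε}, and if β is empty or nullable also add FOLLOW(N). Iterate to a fixed point.

In Y → L Y: Y is at the end; this adds FOLLOW(Y) to itself — nothing new
In P → L Y Y: Y is followed by Y, add FIRST(Y) \ {ε} = { 'c' }
In P → L Y Y: Y is at the end, add FOLLOW(P)

The FOLLOW sets referred to above (computed the same way, to a fixed point):
  FOLLOW(P) = { 'c' }

Taking the union: FOLLOW(Y) = { 'c' }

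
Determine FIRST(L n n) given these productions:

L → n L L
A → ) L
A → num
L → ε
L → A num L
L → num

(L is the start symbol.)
FIRST sets of the non-terminals involved (from the grammar, by fixed-point iteration):
  FIRST(L) = { ')', 'n', 'num', ε }

To compute FIRST(L n n), process the symbols left to right:
Symbol L is a non-terminal. Add FIRST(L) \ {ε} = { ')', 'n', 'num' }
L is nullable (ε ∈ FIRST(L)), continue to the next symbol.
Symbol n is a terminal. Add 'n' and stop.
FIRST(L n n) = { ')', 'n', 'num' }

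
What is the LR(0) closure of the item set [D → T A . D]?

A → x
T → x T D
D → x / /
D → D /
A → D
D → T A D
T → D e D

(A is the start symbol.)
To compute CLOSURE, for each item [A → α.Bβ] where B is a non-terminal, add [B → .γ] for all productions B → γ; repeat for the newly added items until nothing changes.

Start with: [D → T A . D]
  [D → T A . D] has the dot before D: add [D → . x / /], [D → . D /], [D → . T A D]
  [D → . T A D] has the dot before T: add [T → . x T D], [T → . D e D]
No further items can be added.

CLOSURE = { [D → . D /], [D → . T A D], [D → . x / /], [D → T A . D], [T → . D e D], [T → . x T D] }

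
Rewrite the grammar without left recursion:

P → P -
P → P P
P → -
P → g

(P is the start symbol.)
P → - P'
P → g P'
P' → - P'
P' → P P'
P' → ε

P is directly left-recursive. The standard transformation for
  A → A α₁ | ... | A α_m | β₁ | ... | β_n
is
  A  → β₁ A' | ... | β_n A'
  A' → α₁ A' | ... | α_m A' | ε

P → - becomes P → - P'
P → g becomes P → g P'
P → P - becomes P' → - P'
P → P P becomes P' → P P'
Add P' → ε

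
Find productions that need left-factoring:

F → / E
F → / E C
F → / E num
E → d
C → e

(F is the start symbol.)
Yes, F has productions with common prefix '/ E'

Left-factoring is needed when two productions for the same non-terminal
share a common prefix on the right-hand side.

Productions for F:
  F → / E
  F → / E C
  F → / E num

Found common prefix '/ E' in productions for F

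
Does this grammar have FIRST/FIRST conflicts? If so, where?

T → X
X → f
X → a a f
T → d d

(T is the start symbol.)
A FIRST/FIRST conflict occurs when two productions N → α and N → β for the same non-terminal have FIRST(α) ∩ FIRST(β) ≠ ∅ (with ε ∈ FIRST of a nullable right-hand side, so two nullable alternatives also conflict).

FIRST sets of the non-terminals at (or reachable through a nullable prefix from) the front of some alternative:
  FIRST(X) = { 'a', 'f' }

Productions for T:
  T → X: FIRST = { 'a', 'f' }
  T → d d: FIRST = { 'd' }
Productions for X:
  X → f: FIRST = { 'f' }
  X → a a f: FIRST = { 'a' }

All alternatives of each non-terminal have pairwise disjoint FIRST sets.

Answer: No FIRST/FIRST conflicts.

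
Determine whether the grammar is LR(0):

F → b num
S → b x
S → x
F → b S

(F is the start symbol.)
Augment with F' → F and build the canonical LR(0) collection (I0 = CLOSURE({[F' → . F]}), then GOTO on every symbol after a dot until no new states appear). It has 8 states:
  I0: { [F → . b S], [F → . b num], [F' → . F] }  — shift
  I1: { [F' → F .] }  — accept
  I2: { [F → b . S], [F → b . num], [S → . b x], [S → . x] }  — shift
  I3: { [F → b S .] }  — reduce
  I4: { [S → b . x] }  — shift
  I5: { [F → b num .] }  — reduce
  I6: { [S → x .] }  — reduce
  I7: { [S → b x .] }  — reduce

Every state is either a pure shift/goto state or contains exactly one complete item and nothing to shift — no conflicts. The grammar is LR(0).

Answer: Yes, the grammar is LR(0)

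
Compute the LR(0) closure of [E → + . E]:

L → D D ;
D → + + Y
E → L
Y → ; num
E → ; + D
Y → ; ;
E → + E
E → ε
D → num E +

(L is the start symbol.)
Start with: [E → + . E]
  [E → + . E] has the dot before E: add [E → . L], [E → . ; + D], [E → . + E], [E → .]
  [E → . L] has the dot before L: add [L → . D D ;]
  [L → . D D ;] has the dot before D: add [D → . + + Y], [D → . num E +]
No further items can be added.

CLOSURE = { [D → . + + Y], [D → . num E +], [E → + . E], [E → . + E], [E → . ; + D], [E → . L], [E → .], [L → . D D ;] }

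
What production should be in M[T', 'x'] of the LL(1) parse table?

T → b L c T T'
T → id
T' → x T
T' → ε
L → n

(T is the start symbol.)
T' → x T, T' → ε

To find M[T', 'x'], we find productions for T' where 'x' is in the predict set (PREDICT(N → α) = (FIRST(α) \ {ε}) ∪ (FOLLOW(N) if α ⇒* ε)).

Relevant sets:
  FOLLOW(T') = { $, 'x' }

T' → x T: PREDICT = { 'x' }
  'x' is in predict set, so this production goes in M[T', 'x']
T' → ε: PREDICT = { $, 'x' }
  'x' is in predict set, so this production goes in M[T', 'x']

M[T', 'x'] = T' → x T, T' → ε  (a multiply-defined cell — the grammar is not LL(1))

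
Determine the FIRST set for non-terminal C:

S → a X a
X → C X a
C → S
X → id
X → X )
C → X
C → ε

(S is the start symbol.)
FIRST sets of the other non-terminals involved (by the same procedure, iterated to a fixed point):
  FIRST(S) = { 'a' }
  FIRST(X) = { 'a', 'id' }

From C → S:
  - S is a non-terminal: add FIRST(S) \ {ε} = { 'a' }
    S is not nullable, so stop
From C → X:
  - X is a non-terminal: add FIRST(X) \ {ε} = { 'a', 'id' }
    X is not nullable, so stop
From C → ε:
  - ε-production, so ε ∈ FIRST(C)

Collecting: FIRST(C) = { 'a', 'id', ε }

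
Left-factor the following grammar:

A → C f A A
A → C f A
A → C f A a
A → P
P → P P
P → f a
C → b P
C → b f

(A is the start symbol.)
A → C f A A'
A' → A
A' → ε
A' → a
A → P
P → P P
P → f a
C → b C'
C' → P
C' → f

Left-factoring transforms A → αβ₁ | αβ₂ into A → αA' and A' → β₁ | β₂
(α is the longest common prefix among the alternatives). Repeat until
no nonterminal has two alternatives with a common prefix.

Round 1: A has alternatives sharing prefix 'C f A'. Introduce A': A → C f A A'
  Add: A' → A
  Add: A' → ε
  Add: A' → a

Round 2: C has alternatives sharing prefix 'b'. Introduce C': C → b C'
  Add: C' → P
  Add: C' → f

No remaining common prefixes — done.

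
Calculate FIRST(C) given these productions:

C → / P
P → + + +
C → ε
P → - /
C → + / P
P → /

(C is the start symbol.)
To compute FIRST(C), examine every production with C on the left-hand side, reading each right-hand side left to right until a non-nullable symbol is reached.

From C → / P:
  - '/' is a terminal: add '/' and stop
From C → ε:
  - ε-production, so ε ∈ FIRST(C)
From C → + / P:
  - '+' is a terminal: add '+' and stop

Collecting: FIRST(C) = { '+', '/', ε }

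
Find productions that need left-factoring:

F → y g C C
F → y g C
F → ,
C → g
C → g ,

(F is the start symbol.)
Yes, F has productions with common prefix 'y g C'; C has productions with common prefix 'g'

Left-factoring is needed when two productions for the same non-terminal
share a common prefix on the right-hand side.

Productions for F:
  F → y g C C
  F → y g C
  F → ,
Productions for C:
  C → g
  C → g ,

Found common prefix 'y g C' in productions for F
Found common prefix 'g' in productions for C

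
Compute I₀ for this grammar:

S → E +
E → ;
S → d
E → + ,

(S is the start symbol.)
{ [E → . + ,], [E → . ;], [S → . E +], [S → . d], [S' → . S] }

First, augment the grammar with S' → S
I₀ = CLOSURE({ [S' → . S] }):
  [S' → . S] has the dot before S: add [S → . E +], [S → . d]
  [S → . E +] has the dot before E: add [E → . ;], [E → . + ,]
No further items can be added.

I₀ = { [E → . + ,], [E → . ;], [S → . E +], [S → . d], [S' → . S] }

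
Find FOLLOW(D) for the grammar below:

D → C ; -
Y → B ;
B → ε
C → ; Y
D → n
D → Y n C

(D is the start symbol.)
D is the start symbol, so $ ∈ FOLLOW(D).
D does not occur on any right-hand side.

Taking the union: FOLLOW(D) = { $ }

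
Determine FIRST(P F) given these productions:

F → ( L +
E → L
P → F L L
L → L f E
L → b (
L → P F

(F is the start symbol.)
FIRST sets of the non-terminals involved (from the grammar, by fixed-point iteration):
  FIRST(P) = { '(' }

To compute FIRST(P F), process the symbols left to right:
Symbol P is a non-terminal. Add FIRST(P) \ {ε} = { '(' }
P is not nullable (ε ∉ FIRST(P)), so stop here.
FIRST(P F) = { '(' }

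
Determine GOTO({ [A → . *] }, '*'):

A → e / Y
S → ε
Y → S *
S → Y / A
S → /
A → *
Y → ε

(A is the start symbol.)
{ [A → * .] }

GOTO(I, '*') = CLOSURE({ [A → αX.β] : [A → α.Xβ] ∈ I, X = '*' })

Items with dot before '*', with the dot advanced:
  [A → . *] → [A → * .]
Closure adds nothing (no advanced item has the dot before a non-terminal).

GOTO = { [A → * .] }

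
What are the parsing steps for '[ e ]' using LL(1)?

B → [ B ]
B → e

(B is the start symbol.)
LL(1) parsing maintains a stack (initially the start symbol over $) and the input. At each step: if the stack top is a terminal, match it against the current input token; if it is a non-terminal N, replace it with the RHS of M[N, lookahead] (the unique production whose predict set contains the lookahead).

Stack is shown with the top on the left.

Stack    Input    Action
------------------------
B $      [ e ] $  output B → [ B ]
[ B ] $  [ e ] $  match '['
B ] $    e ] $    output B → e
e ] $    e ] $    match 'e'
] $      ] $      match ']'
$        $        accept

The string is accepted.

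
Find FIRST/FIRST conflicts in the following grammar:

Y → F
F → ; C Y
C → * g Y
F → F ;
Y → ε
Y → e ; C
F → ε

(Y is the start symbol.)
A FIRST/FIRST conflict occurs when two productions N → α and N → β for the same non-terminal have FIRST(α) ∩ FIRST(β) ≠ ∅ (with ε ∈ FIRST of a nullable right-hand side, so two nullable alternatives also conflict).

FIRST sets of the non-terminals at (or reachable through a nullable prefix from) the front of some alternative:
  FIRST(F) = { ';', ε }

Productions for Y:
  Y → F: FIRST = { ';', ε }
  Y → ε: FIRST = { ε }
  Y → e ; C: FIRST = { 'e' }
Productions for F:
  F → ; C Y: FIRST = { ';' }
  F → F ;: FIRST = { ';' }
  F → ε: FIRST = { ε }
C has only one production, so no FIRST/FIRST conflict is possible there.

Conflict for Y: Y → F and Y → ε
  Overlap: { ε }
Conflict for F: F → ; C Y and F → F ;
  Overlap: { ';' }

Answer: Yes. Y → F / Y → ε on { ε }; F → ';' C Y / F → F ';' on { ';' }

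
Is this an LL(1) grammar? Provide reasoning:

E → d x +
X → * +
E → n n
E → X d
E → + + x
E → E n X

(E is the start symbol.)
No. Predict set conflict for E: { 'd' }

A grammar is LL(1) if for each non-terminal N with multiple productions, the predict sets of those productions are pairwise disjoint, where PREDICT(N → α) = (FIRST(α) \ {ε}) ∪ (FOLLOW(N) if α ⇒* ε).

Relevant sets:
  FIRST(X) = { '*' }
  FIRST(E) = { '*', '+', 'd', 'n' }

For E:
  PREDICT(E → d x '+') = { 'd' }
  PREDICT(E → n n) = { 'n' }
  PREDICT(E → X d) = { '*' }
  PREDICT(E → '+' '+' x) = { '+' }
  PREDICT(E → E n X) = { '*', '+', 'd', 'n' }
X has a single production, so nothing to check there.

Conflict found: Predict set conflict for E: { 'd' }
The grammar is NOT LL(1).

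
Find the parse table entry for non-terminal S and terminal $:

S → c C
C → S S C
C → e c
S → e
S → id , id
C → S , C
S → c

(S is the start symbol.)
Empty (error entry)

To find M[S, $], we find productions for S where $ is in the predict set (PREDICT(N → α) = (FIRST(α) \ {ε}) ∪ (FOLLOW(N) if α ⇒* ε)).

S → c C: PREDICT = { 'c' }
S → e: PREDICT = { 'e' }
S → id , id: PREDICT = { 'id' }
S → c: PREDICT = { 'c' }

M[S, $] is empty (no production applies)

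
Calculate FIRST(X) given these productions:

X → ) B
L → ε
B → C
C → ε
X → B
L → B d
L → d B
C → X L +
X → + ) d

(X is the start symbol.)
{ ')', '+', 'd', ε }

To compute FIRST(X), examine every production with X on the left-hand side, reading each right-hand side left to right until a non-nullable symbol is reached.

FIRST sets of the other non-terminals involved (by the same procedure, iterated to a fixed point):
  FIRST(B) = { ')', '+', 'd', ε }

From X → ) B:
  - ')' is a terminal: add ')' and stop
From X → B:
  - B is a non-terminal: add FIRST(B) \ {ε} = { ')', '+', 'd' }
    B is nullable and nothing follows, so the whole right-hand side can vanish: ε ∈ FIRST(X)
From X → + ) d:
  - '+' is a terminal: add '+' and stop

Collecting: FIRST(X) = { ')', '+', 'd', ε }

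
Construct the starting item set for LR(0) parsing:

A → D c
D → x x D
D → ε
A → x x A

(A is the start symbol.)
{ [A → . D c], [A → . x x A], [A' → . A], [D → . x x D], [D → .] }

First, augment the grammar with A' → A
I₀ = CLOSURE({ [A' → . A] }):
  [A' → . A] has the dot before A: add [A → . D c], [A → . x x A]
  [A → . D c] has the dot before D: add [D → . x x D], [D → .]
No further items can be added.

I₀ = { [A → . D c], [A → . x x A], [A' → . A], [D → . x x D], [D → .] }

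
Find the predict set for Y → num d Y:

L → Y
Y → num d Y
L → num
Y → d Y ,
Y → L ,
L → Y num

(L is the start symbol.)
PREDICT(Y → num d Y) = (FIRST(RHS) \ {ε}) ∪ (FOLLOW(Y) if ε ∈ FIRST(RHS), i.e. RHS ⇒* ε)
FIRST(num d Y) = { 'num' }
ε ∉ FIRST(num d Y), so FOLLOW(Y) is not added.
PREDICT(Y → num d Y) = { 'num' }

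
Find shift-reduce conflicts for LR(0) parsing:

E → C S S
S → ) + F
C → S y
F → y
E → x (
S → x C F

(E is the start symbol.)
No shift-reduce conflicts

A shift-reduce conflict occurs when an LR(0) state has both:
  - a complete (reduce) item [A → α .] (dot at the end), and
  - a shift item [B → β . c γ] (dot before a terminal).

Augment with E' → E and build the canonical LR(0) collection (I0 = CLOSURE({[E' → . E]}), then GOTO on every symbol after a dot until no new states appear). It has 16 states:
  I0: { [C → . S y], [E → . C S S], [E → . x (], [E' → . E], [S → . ) + F], [S → . x C F] }  — shift
  I1: { [S → ) . + F] }  — shift
  I2: { [E → C . S S], [S → . ) + F], [S → . x C F] }  — shift
  I3: { [E' → E .] }  — accept
  I4: { [C → S . y] }  — shift
  I5: { [C → . S y], [E → x . (], [S → . ) + F], [S → . x C F], [S → x . C F] }  — shift
  I6: { [E → x ( .] }  — reduce
  I7: { [F → . y], [S → x C . F] }  — shift
  I8: { [C → . S y], [S → . ) + F], [S → . x C F], [S → x . C F] }  — shift
  I9: { [S → x C F .] }  — reduce
  I10: { [F → y .] }  — reduce
  I11: { [C → S y .] }  — reduce
  I12: { [E → C S . S], [S → . ) + F], [S → . x C F] }  — shift
  I13: { [E → C S S .] }  — reduce
  I14: { [F → . y], [S → ) + . F] }  — shift
  I15: { [S → ) + F .] }  — reduce

No state contains both a complete item and a shift item.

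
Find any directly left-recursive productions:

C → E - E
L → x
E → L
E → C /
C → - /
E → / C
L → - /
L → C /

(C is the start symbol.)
C → E - E: starts with E
L → x: starts with x
E → L: starts with L
E → C /: starts with C
C → - /: starts with '-'
E → / C: starts with '/'
L → - /: starts with '-'
L → C /: starts with C

No direct left recursion found.

Answer: No direct left recursion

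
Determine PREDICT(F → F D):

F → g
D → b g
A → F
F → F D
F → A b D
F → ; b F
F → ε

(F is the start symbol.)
PREDICT(F → F D) = (FIRST(RHS) \ {ε}) ∪ (FOLLOW(F) if ε ∈ FIRST(RHS), i.e. RHS ⇒* ε)
FIRST(F) = { ';', 'b', 'g', ε }
FIRST(D) = { 'b' }
FIRST(F D) = { ';', 'b', 'g' }
ε ∉ FIRST(F D), so FOLLOW(F) is not added.
PREDICT(F → F D) = { ';', 'b', 'g' }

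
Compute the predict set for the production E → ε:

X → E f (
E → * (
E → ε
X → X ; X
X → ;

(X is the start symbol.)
{ 'f' }

PREDICT(E → ε) = (FIRST(RHS) \ {ε}) ∪ (FOLLOW(E) if ε ∈ FIRST(RHS), i.e. RHS ⇒* ε)
The right-hand side is ε (FIRST(ε) = { ε }), so the predict set is FOLLOW(E) = { 'f' }
PREDICT(E → ε) = { 'f' }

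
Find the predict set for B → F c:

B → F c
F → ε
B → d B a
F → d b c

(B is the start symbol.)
PREDICT(B → F c) = (FIRST(RHS) \ {ε}) ∪ (FOLLOW(B) if ε ∈ FIRST(RHS), i.e. RHS ⇒* ε)
FIRST(F) = { 'd', ε }
FIRST(F c) = { 'c', 'd' }
ε ∉ FIRST(F c), so FOLLOW(B) is not added.
PREDICT(B → F c) = { 'c', 'd' }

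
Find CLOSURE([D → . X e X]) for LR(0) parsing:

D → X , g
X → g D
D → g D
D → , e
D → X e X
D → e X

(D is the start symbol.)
To compute CLOSURE, for each item [A → α.Bβ] where B is a non-terminal, add [B → .γ] for all productions B → γ; repeat for the newly added items until nothing changes.

Start with: [D → . X e X]
  [D → . X e X] has the dot before X: add [X → . g D]
No further items can be added.

CLOSURE = { [D → . X e X], [X → . g D] }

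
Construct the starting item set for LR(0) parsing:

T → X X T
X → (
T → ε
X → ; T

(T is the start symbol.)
First, augment the grammar with T' → T
I₀ = CLOSURE({ [T' → . T] }):
  [T' → . T] has the dot before T: add [T → . X X T], [T → .]
  [T → . X X T] has the dot before X: add [X → . (], [X → . ; T]
No further items can be added.

I₀ = { [T → . X X T], [T → .], [T' → . T], [X → . (], [X → . ; T] }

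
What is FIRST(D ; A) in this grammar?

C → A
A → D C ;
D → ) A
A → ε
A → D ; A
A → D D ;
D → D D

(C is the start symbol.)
FIRST sets of the non-terminals involved (from the grammar, by fixed-point iteration):
  FIRST(D) = { ')' }

To compute FIRST(D ; A), process the symbols left to right:
Symbol D is a non-terminal. Add FIRST(D) \ {ε} = { ')' }
D is not nullable (ε ∉ FIRST(D)), so stop here.
FIRST(D ; A) = { ')' }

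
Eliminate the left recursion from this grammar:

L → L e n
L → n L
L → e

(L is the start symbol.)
L is directly left-recursive. The standard transformation for
  A → A α₁ | ... | A α_m | β₁ | ... | β_n
is
  A  → β₁ A' | ... | β_n A'
  A' → α₁ A' | ... | α_m A' | ε

L → n L becomes L → n L L'
L → e becomes L → e L'
L → L e n becomes L' → e n L'
Add L' → ε

Resulting grammar:
L → n L L'
L → e L'
L' → e n L'
L' → ε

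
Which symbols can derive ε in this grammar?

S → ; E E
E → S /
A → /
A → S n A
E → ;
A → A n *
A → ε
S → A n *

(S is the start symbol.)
{ 'A' }

A non-terminal is nullable if it can derive ε (the empty string): either it has an ε-production, or it has a production whose right-hand side consists entirely of nullable non-terminals.

ε-productions: A → ε
So A is immediately nullable.
No further non-terminal can be added: every production for the remaining non-terminals contains a terminal or a non-nullable non-terminal.
Nullable = { 'A' }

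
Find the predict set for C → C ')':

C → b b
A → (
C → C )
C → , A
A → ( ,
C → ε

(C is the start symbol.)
{ ')', ',', 'b' }

PREDICT(C → C ')') = (FIRST(RHS) \ {ε}) ∪ (FOLLOW(C) if ε ∈ FIRST(RHS), i.e. RHS ⇒* ε)
FIRST(C) = { ')', ',', 'b', ε }
FIRST(C ')') = { ')', ',', 'b' }
ε ∉ FIRST(C ')'), so FOLLOW(C) is not added.
PREDICT(C → C ')') = { ')', ',', 'b' }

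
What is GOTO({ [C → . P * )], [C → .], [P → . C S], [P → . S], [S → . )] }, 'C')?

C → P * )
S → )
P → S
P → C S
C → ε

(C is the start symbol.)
{ [P → C . S], [S → . )] }

GOTO(I, 'C') = CLOSURE({ [A → αX.β] : [A → α.Xβ] ∈ I, X = 'C' })

Items with dot before 'C', with the dot advanced:
  [P → . C S] → [P → C . S]
Closure of the advanced items:
  [P → C . S] has the dot before S: add [S → . )]

GOTO = { [P → C . S], [S → . )] }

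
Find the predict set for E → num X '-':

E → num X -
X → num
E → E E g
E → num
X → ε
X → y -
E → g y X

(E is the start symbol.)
PREDICT(E → num X '-') = (FIRST(RHS) \ {ε}) ∪ (FOLLOW(E) if ε ∈ FIRST(RHS), i.e. RHS ⇒* ε)
FIRST(num X '-') = { 'num' }
ε ∉ FIRST(num X '-'), so FOLLOW(E) is not added.
PREDICT(E → num X '-') = { 'num' }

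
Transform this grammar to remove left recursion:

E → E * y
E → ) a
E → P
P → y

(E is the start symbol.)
E → ) a E'
E → P E'
E' → * y E'
E' → ε
P → y

E is directly left-recursive. The standard transformation for
  A → A α₁ | ... | A α_m | β₁ | ... | β_n
is
  A  → β₁ A' | ... | β_n A'
  A' → α₁ A' | ... | α_m A' | ε

E → ) a becomes E → ) a E'
E → P becomes E → P E'
E → E * y becomes E' → * y E'
Add E' → ε

Productions for other non-terminals are unchanged:
  P → y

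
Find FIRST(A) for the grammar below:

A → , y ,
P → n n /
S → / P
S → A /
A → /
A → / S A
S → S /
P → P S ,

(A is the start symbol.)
{ ',', '/' }

From A → , y ,:
  - ',' is a terminal: add ',' and stop
From A → /:
  - '/' is a terminal: add '/' and stop
From A → / S A:
  - '/' is a terminal: add '/' and stop

Collecting: FIRST(A) = { ',', '/' }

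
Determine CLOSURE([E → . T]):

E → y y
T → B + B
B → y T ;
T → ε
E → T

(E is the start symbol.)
To compute CLOSURE, for each item [A → α.Bβ] where B is a non-terminal, add [B → .γ] for all productions B → γ; repeat for the newly added items until nothing changes.

Start with: [E → . T]
  [E → . T] has the dot before T: add [T → . B + B], [T → .]
  [T → . B + B] has the dot before B: add [B → . y T ;]
No further items can be added.

CLOSURE = { [B → . y T ;], [E → . T], [T → . B + B], [T → .] }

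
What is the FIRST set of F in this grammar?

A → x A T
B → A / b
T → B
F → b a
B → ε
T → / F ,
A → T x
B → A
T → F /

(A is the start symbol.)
{ 'b' }

To compute FIRST(F), examine every production with F on the left-hand side, reading each right-hand side left to right until a non-nullable symbol is reached.

From F → b a:
  - b is a terminal: add 'b' and stop

Collecting: FIRST(F) = { 'b' }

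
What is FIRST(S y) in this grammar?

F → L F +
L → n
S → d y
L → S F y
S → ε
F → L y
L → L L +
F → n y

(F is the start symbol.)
{ 'd', 'y' }

FIRST sets of the non-terminals involved (from the grammar, by fixed-point iteration):
  FIRST(S) = { 'd', ε }

To compute FIRST(S y), process the symbols left to right:
Symbol S is a non-terminal. Add FIRST(S) \ {ε} = { 'd' }
S is nullable (ε ∈ FIRST(S)), continue to the next symbol.
Symbol y is a terminal. Add 'y' and stop.
FIRST(S y) = { 'd', 'y' }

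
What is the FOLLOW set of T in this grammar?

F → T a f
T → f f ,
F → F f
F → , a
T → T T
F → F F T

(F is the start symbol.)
To compute FOLLOW(T), find every occurrence of T on a right-hand side N → α T β: add FIRST(β) \ {ε}, and if β is empty or nullable also add FOLLOW(N). Iterate to a fixed point.

In F → T a f: T is followed by a f, add FIRST(a f) \ {ε} = { 'a' }
In T → T T: T is followed by T, add FIRST(T) \ {ε} = { 'f' }
In T → T T: T is at the end; this adds FOLLOW(T) to itself — nothing new
In F → F F T: T is at the end, add FOLLOW(F)

The FOLLOW sets referred to above (computed the same way, to a fixed point):
  FOLLOW(F) = { $, ',', 'f' }

Taking the union: FOLLOW(T) = { $, ',', 'a', 'f' }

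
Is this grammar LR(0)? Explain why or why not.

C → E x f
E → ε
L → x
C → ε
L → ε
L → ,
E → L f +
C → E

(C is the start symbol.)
Augment with C' → C and build the canonical LR(0) collection (I0 = CLOSURE({[C' → . C]}), then GOTO on every symbol after a dot until no new states appear). It has 10 states:
  I0: { [C → . E x f], [C → . E], [C → .], [C' → . C], [E → . L f +], [E → .], [L → . ,], [L → . x], [L → .] }  — shift, 3 reduces
  I1: { [L → , .] }  — reduce
  I2: { [C' → C .] }  — accept
  I3: { [C → E . x f], [C → E .] }  — shift, reduce
  I4: { [E → L . f +] }  — shift
  I5: { [L → x .] }  — reduce
  I6: { [E → L f . +] }  — shift
  I7: { [E → L f + .] }  — reduce
  I8: { [C → E x . f] }  — shift
  I9: { [C → E x f .] }  — reduce

Conflict in state I0:
  Shift-reduce conflict between [C → .] and [L → . ,]
So the grammar is NOT LR(0).

Answer: No. Shift-reduce conflict between [C → .] and [L → . ,]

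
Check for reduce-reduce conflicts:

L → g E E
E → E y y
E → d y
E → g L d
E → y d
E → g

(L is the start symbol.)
No reduce-reduce conflicts

A reduce-reduce conflict occurs when an LR(0) state has two complete items [A → α .] and [B → β .] — both call for a reduction, and with no lookahead the parser cannot choose between them.

Augment with L' → L and build the canonical LR(0) collection (I0 = CLOSURE({[L' → . L]}), then GOTO on every symbol after a dot until no new states appear). It has 15 states:
  I0: { [L → . g E E], [L' → . L] }  — shift
  I1: { [L' → L .] }  — accept
  I2: { [E → . E y y], [E → . d y], [E → . g L d], [E → . g], [E → . y d], [L → g . E E] }  — shift
  I3: { [E → . E y y], [E → . d y], [E → . g L d], [E → . g], [E → . y d], [E → E . y y], [L → g E . E] }  — shift
  I4: { [E → d . y] }  — shift
  I5: { [E → g . L d], [E → g .], [L → . g E E] }  — shift, reduce
  I6: { [E → y . d] }  — shift
  I7: { [E → y d .] }  — reduce
  I8: { [E → g L . d] }  — shift
  I9: { [E → g L d .] }  — reduce
  I10: { [E → d y .] }  — reduce
  I11: { [E → E . y y], [L → g E E .] }  — shift, reduce
  I12: { [E → E y . y], [E → y . d] }  — shift
  I13: { [E → E y y .] }  — reduce
  I14: { [E → E y . y] }  — shift

No state contains more than one complete item.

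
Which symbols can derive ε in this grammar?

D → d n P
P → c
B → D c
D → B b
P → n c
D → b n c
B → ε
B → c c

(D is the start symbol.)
A non-terminal is nullable if it can derive ε (the empty string): either it has an ε-production, or it has a production whose right-hand side consists entirely of nullable non-terminals.

ε-productions: B → ε
So B is immediately nullable.
No further non-terminal can be added: every production for the remaining non-terminals contains a terminal or a non-nullable non-terminal.
Nullable = { 'B' }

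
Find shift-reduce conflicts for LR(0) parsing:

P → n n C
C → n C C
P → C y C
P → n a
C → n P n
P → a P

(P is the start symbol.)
Yes — I7: [P → n a .] vs [C → . n C C]; I9: [P → n n C .] vs [C → . n C C]

Augment with P' → P and build the canonical LR(0) collection (I0 = CLOSURE({[P' → . P]}), then GOTO on every symbol after a dot until no new states appear). It has 16 states:
  I0: { [C → . n C C], [C → . n P n], [P → . C y C], [P → . a P], [P → . n a], [P → . n n C], [P' → . P] }  — shift
  I1: { [P → C . y C] }  — shift
  I2: { [P' → P .] }  — accept
  I3: { [C → . n C C], [C → . n P n], [P → . C y C], [P → . a P], [P → . n a], [P → . n n C], [P → a . P] }  — shift
  I4: { [C → . n C C], [C → . n P n], [C → n . C C], [C → n . P n], [P → . C y C], [P → . a P], [P → . n a], [P → . n n C], [P → n . a], [P → n . n C] }  — shift
  I5: { [C → . n C C], [C → . n P n], [C → n C . C], [P → C . y C] }  — shift
  I6: { [C → n P . n] }  — shift
  I7: { [C → . n C C], [C → . n P n], [P → . C y C], [P → . a P], [P → . n a], [P → . n n C], [P → a . P], [P → n a .] }  — shift, reduce
  I8: { [C → . n C C], [C → . n P n], [C → n . C C], [C → n . P n], [P → . C y C], [P → . a P], [P → . n a], [P → . n n C], [P → n . a], [P → n . n C], [P → n n . C] }  — shift
  I9: { [C → . n C C], [C → . n P n], [C → n C . C], [P → C . y C], [P → n n C .] }  — shift, reduce
  I10: { [C → n C C .] }  — reduce
  I11: { [C → . n C C], [C → . n P n], [C → n . C C], [C → n . P n], [P → . C y C], [P → . a P], [P → . n a], [P → . n n C] }  — shift
  I12: { [C → . n C C], [C → . n P n], [P → C y . C] }  — shift
  I13: { [P → C y C .] }  — reduce
  I14: { [P → a P .] }  — reduce
  I15: { [C → n P n .] }  — reduce

I7 contains reduce item [P → n a .] and shift items [C → . n C C], [C → . n P n], [P → . a P], [P → . n a], [P → . n n C] — shift-reduce conflict.
I9 contains reduce item [P → n n C .] and shift items [C → . n C C], [C → . n P n], [P → C . y C] — shift-reduce conflict.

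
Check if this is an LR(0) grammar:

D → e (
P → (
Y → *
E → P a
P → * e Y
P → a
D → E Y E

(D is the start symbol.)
Augment with D' → D and build the canonical LR(0) collection (I0 = CLOSURE({[D' → . D]}), then GOTO on every symbol after a dot until no new states appear). It has 15 states:
  I0: { [D → . E Y E], [D → . e (], [D' → . D], [E → . P a], [P → . (], [P → . * e Y], [P → . a] }  — shift
  I1: { [P → ( .] }  — reduce
  I2: { [P → * . e Y] }  — shift
  I3: { [D' → D .] }  — accept
  I4: { [D → E . Y E], [Y → . *] }  — shift
  I5: { [E → P . a] }  — shift
  I6: { [P → a .] }  — reduce
  I7: { [D → e . (] }  — shift
  I8: { [D → e ( .] }  — reduce
  I9: { [E → P a .] }  — reduce
  I10: { [Y → * .] }  — reduce
  I11: { [D → E Y . E], [E → . P a], [P → . (], [P → . * e Y], [P → . a] }  — shift
  I12: { [D → E Y E .] }  — reduce
  I13: { [P → * e . Y], [Y → . *] }  — shift
  I14: { [P → * e Y .] }  — reduce

Every state is either a pure shift/goto state or contains exactly one complete item and nothing to shift — no conflicts. The grammar is LR(0).

Answer: Yes, the grammar is LR(0)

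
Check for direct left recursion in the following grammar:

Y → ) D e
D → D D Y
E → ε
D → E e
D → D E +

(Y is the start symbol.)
Yes, D is left-recursive

Direct left recursion occurs when N → N α for some non-terminal N (the right-hand side begins with the left-hand side itself).

Y → ) D e: starts with ')'
D → D D Y: LEFT RECURSIVE (starts with D)
E → ε: starts with ε
D → E e: starts with E
D → D E +: LEFT RECURSIVE (starts with D)

The grammar has direct left recursion on: D.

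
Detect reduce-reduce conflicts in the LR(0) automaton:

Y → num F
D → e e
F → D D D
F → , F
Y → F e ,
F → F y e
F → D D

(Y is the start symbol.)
No reduce-reduce conflicts

Augment with Y' → Y and build the canonical LR(0) collection (I0 = CLOSURE({[Y' → . Y]}), then GOTO on every symbol after a dot until no new states appear). It has 16 states:
  I0: { [D → . e e], [F → . , F], [F → . D D D], [F → . D D], [F → . F y e], [Y → . F e ,], [Y → . num F], [Y' → . Y] }  — shift
  I1: { [D → . e e], [F → , . F], [F → . , F], [F → . D D D], [F → . D D], [F → . F y e] }  — shift
  I2: { [D → . e e], [F → D . D D], [F → D . D] }  — shift
  I3: { [F → F . y e], [Y → F . e ,] }  — shift
  I4: { [Y' → Y .] }  — accept
  I5: { [D → e . e] }  — shift
  I6: { [D → . e e], [F → . , F], [F → . D D D], [F → . D D], [F → . F y e], [Y → num . F] }  — shift
  I7: { [F → F . y e], [Y → num F .] }  — shift, reduce
  I8: { [F → F y . e] }  — shift
  I9: { [F → F y e .] }  — reduce
  I10: { [D → e e .] }  — reduce
  I11: { [Y → F e . ,] }  — shift
  I12: { [Y → F e , .] }  — reduce
  I13: { [D → . e e], [F → D D . D], [F → D D .] }  — shift, reduce
  I14: { [F → D D D .] }  — reduce
  I15: { [F → , F .], [F → F . y e] }  — shift, reduce

No state contains more than one complete item.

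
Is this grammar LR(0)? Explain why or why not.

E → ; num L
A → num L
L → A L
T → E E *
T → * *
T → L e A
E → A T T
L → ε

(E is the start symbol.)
No. Shift-reduce conflict between [L → .] and [A → . num L]

A grammar is LR(0) if no state in the canonical LR(0) collection has:
  - both a shift item (dot before a terminal) and a complete item (shift-reduce conflict), or
  - two or more complete items (reduce-reduce conflict; the accept item [E' → E .] counts as a complete item here).

Augment with E' → E and build the canonical LR(0) collection (I0 = CLOSURE({[E' → . E]}), then GOTO on every symbol after a dot until no new states appear). It has 22 states:
  I0: { [A → . num L], [E → . ; num L], [E → . A T T], [E' → . E] }  — shift
  I1: { [E → ; . num L] }  — shift
  I2: { [A → . num L], [E → . ; num L], [E → . A T T], [E → A . T T], [L → . A L], [L → .], [T → . * *], [T → . E E *], [T → . L e A] }  — shift, reduce
  I3: { [E' → E .] }  — accept
  I4: { [A → . num L], [A → num . L], [L → . A L], [L → .] }  — shift, reduce
  I5: { [A → . num L], [L → . A L], [L → .], [L → A . L] }  — shift, reduce
  I6: { [A → num L .] }  — reduce
  I7: { [L → A L .] }  — reduce
  I8: { [T → * . *] }  — shift
  I9: { [A → . num L], [E → . ; num L], [E → . A T T], [E → A . T T], [L → . A L], [L → .], [L → A . L], [T → . * *], [T → . E E *], [T → . L e A] }  — shift, reduce
  I10: { [A → . num L], [E → . ; num L], [E → . A T T], [T → E . E *] }  — shift
  I11: { [T → L . e A] }  — shift
  I12: { [A → . num L], [E → . ; num L], [E → . A T T], [E → A T . T], [L → . A L], [L → .], [T → . * *], [T → . E E *], [T → . L e A] }  — shift, reduce
  I13: { [E → A T T .] }  — reduce
  I14: { [A → . num L], [T → L e . A] }  — shift
  I15: { [T → L e A .] }  — reduce
  I16: { [T → E E . *] }  — shift
  I17: { [T → E E * .] }  — reduce
  I18: { [L → A L .], [T → L . e A] }  — shift, reduce
  I19: { [T → * * .] }  — reduce
  I20: { [A → . num L], [E → ; num . L], [L → . A L], [L → .] }  — shift, reduce
  I21: { [E → ; num L .] }  — reduce

Conflict in state I2:
  Shift-reduce conflict between [L → .] and [A → . num L]
So the grammar is NOT LR(0).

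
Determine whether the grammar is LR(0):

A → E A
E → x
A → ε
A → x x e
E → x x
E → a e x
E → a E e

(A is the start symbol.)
No. Shift-reduce conflict between [A → .] and [A → . x x e]

Augment with A' → A and build the canonical LR(0) collection (I0 = CLOSURE({[A' → . A]}), then GOTO on every symbol after a dot until no new states appear). It has 14 states:
  I0: { [A → . E A], [A → . x x e], [A → .], [A' → . A], [E → . a E e], [E → . a e x], [E → . x x], [E → . x] }  — shift, reduce
  I1: { [A' → A .] }  — accept
  I2: { [A → . E A], [A → . x x e], [A → .], [A → E . A], [E → . a E e], [E → . a e x], [E → . x x], [E → . x] }  — shift, reduce
  I3: { [E → . a E e], [E → . a e x], [E → . x x], [E → . x], [E → a . E e], [E → a . e x] }  — shift
  I4: { [A → x . x e], [E → x . x], [E → x .] }  — shift, reduce
  I5: { [A → x x . e], [E → x x .] }  — shift, reduce
  I6: { [A → x x e .] }  — reduce
  I7: { [E → a E . e] }  — shift
  I8: { [E → a e . x] }  — shift
  I9: { [E → x . x], [E → x .] }  — shift, reduce
  I10: { [E → x x .] }  — reduce
  I11: { [E → a e x .] }  — reduce
  I12: { [E → a E e .] }  — reduce
  I13: { [A → E A .] }  — reduce

Conflict in state I0:
  Shift-reduce conflict between [A → .] and [A → . x x e]
So the grammar is NOT LR(0).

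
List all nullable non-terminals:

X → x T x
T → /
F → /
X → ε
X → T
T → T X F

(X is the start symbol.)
A non-terminal is nullable if it can derive ε (the empty string): either it has an ε-production, or it has a production whose right-hand side consists entirely of nullable non-terminals.

ε-productions: X → ε
So X is immediately nullable.
No further non-terminal can be added: every production for the remaining non-terminals contains a terminal or a non-nullable non-terminal.
Nullable = { 'X' }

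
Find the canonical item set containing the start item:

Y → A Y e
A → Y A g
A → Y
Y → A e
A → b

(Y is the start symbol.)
{ [A → . Y A g], [A → . Y], [A → . b], [Y → . A Y e], [Y → . A e], [Y' → . Y] }

First, augment the grammar with Y' → Y
I₀ = CLOSURE({ [Y' → . Y] }):
  [Y' → . Y] has the dot before Y: add [Y → . A Y e], [Y → . A e]
  [Y → . A Y e] has the dot before A: add [A → . Y A g], [A → . Y], [A → . b]
No further items can be added.

I₀ = { [A → . Y A g], [A → . Y], [A → . b], [Y → . A Y e], [Y → . A e], [Y' → . Y] }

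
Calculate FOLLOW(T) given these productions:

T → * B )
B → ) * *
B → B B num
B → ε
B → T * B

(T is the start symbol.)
T is the start symbol, so $ ∈ FOLLOW(T).
In B → T * B: T is followed by '*' B, add FIRST('*' B) \ {ε} = { '*' }

Taking the union: FOLLOW(T) = { $, '*' }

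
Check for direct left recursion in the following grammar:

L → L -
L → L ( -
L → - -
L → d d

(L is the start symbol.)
Yes, L is left-recursive

Direct left recursion occurs when N → N α for some non-terminal N (the right-hand side begins with the left-hand side itself).

L → L -: LEFT RECURSIVE (starts with L)
L → L ( -: LEFT RECURSIVE (starts with L)
L → - -: starts with '-'
L → d d: starts with d

The grammar has direct left recursion on: L.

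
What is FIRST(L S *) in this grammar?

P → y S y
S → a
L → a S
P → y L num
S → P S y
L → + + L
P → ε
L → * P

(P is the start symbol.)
{ '*', '+', 'a' }

FIRST sets of the non-terminals involved (from the grammar, by fixed-point iteration):
  FIRST(L) = { '*', '+', 'a' }

To compute FIRST(L S *), process the symbols left to right:
Symbol L is a non-terminal. Add FIRST(L) \ {ε} = { '*', '+', 'a' }
L is not nullable (ε ∉ FIRST(L)), so stop here.
FIRST(L S *) = { '*', '+', 'a' }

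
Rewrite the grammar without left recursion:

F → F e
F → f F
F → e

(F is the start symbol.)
F is directly left-recursive. The standard transformation for
  A → A α₁ | ... | A α_m | β₁ | ... | β_n
is
  A  → β₁ A' | ... | β_n A'
  A' → α₁ A' | ... | α_m A' | ε

F → f F becomes F → f F F'
F → e becomes F → e F'
F → F e becomes F' → e F'
Add F' → ε

Resulting grammar:
F → f F F'
F → e F'
F' → e F'
F' → ε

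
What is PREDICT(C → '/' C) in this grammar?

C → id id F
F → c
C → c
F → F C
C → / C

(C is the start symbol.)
{ '/' }

PREDICT(C → '/' C) = (FIRST(RHS) \ {ε}) ∪ (FOLLOW(C) if ε ∈ FIRST(RHS), i.e. RHS ⇒* ε)
FIRST('/' C) = { '/' }
ε ∉ FIRST('/' C), so FOLLOW(C) is not added.
PREDICT(C → '/' C) = { '/' }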